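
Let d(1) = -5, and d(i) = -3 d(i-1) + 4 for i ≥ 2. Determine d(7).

d(2) = -3(-5) + 4 = 19
d(3) = -3(19) + 4 = -53
d(4) = -3(-53) + 4 = 163
d(5) = -3(163) + 4 = -485
d(6) = -3(-485) + 4 = 1459
d(7) = -3(1459) + 4 = -4373

-4373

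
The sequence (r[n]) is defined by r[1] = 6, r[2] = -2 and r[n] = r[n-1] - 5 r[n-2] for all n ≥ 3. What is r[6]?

248

r[3] = (-2) - 5(6) = -32
r[4] = (-32) - 5(-2) = -22
r[5] = (-22) - 5(-32) = 138
r[6] = 138 - 5(-22) = 248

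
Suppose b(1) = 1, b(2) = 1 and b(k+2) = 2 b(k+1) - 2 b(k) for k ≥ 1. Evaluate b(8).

8

b(3) = 2(1) - 2(1) = 0
b(4) = 2(0) - 2(1) = -2
b(5) = 2(-2) - 2(0) = -4
b(6) = 2(-4) - 2(-2) = -4
b(7) = 2(-4) - 2(-4) = 0
b(8) = 2(0) - 2(-4) = 8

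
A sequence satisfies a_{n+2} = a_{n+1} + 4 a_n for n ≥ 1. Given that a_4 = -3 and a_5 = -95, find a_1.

Rearranging, a_{n-2} = (a_n - a_{n-1}) / 4.
a_3 = (-95 - (-3)) / 4 = -92/4 = -23
a_2 = (-3 - (-23)) / 4 = 20/4 = 5
a_1 = (-23 - 5) / 4 = -28/4 = -7

-7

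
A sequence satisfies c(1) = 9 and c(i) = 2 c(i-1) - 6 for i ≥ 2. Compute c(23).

The fixed point is -6/(1 - 2) = 6, so c(i) - 6 = 2(c(i-1) - 6).
Hence c(i) = 3·2^{i-1} + 6.
c(23) = 3·2^{22} + 6 = 3·4194304 + 6 = 12582918.

12582918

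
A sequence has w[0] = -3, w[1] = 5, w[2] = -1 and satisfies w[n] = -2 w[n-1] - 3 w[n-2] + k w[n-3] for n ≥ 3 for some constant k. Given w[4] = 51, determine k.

w[3] = -13 - 3k
w[4] = 29 + 11k
So 29 + 11k = 51, giving k = 2.

2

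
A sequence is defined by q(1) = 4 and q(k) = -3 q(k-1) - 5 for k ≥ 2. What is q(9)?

q(2) = -3*4 - 5 = -17
q(3) = -3*(-17) - 5 = 46
q(4) = -3*46 - 5 = -143
q(5) = -3*(-143) - 5 = 424
q(6) = -3*424 - 5 = -1277
q(7) = -3*(-1277) - 5 = 3826
q(8) = -3*3826 - 5 = -11483
q(9) = -3*(-11483) - 5 = 34444

34444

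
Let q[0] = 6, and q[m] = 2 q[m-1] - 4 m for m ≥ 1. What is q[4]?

q[1] = 2·6 - 4 = 8
q[2] = 2·8 - 8 = 8
q[3] = 2·8 - 12 = 4
q[4] = 2·4 - 16 = -8

-8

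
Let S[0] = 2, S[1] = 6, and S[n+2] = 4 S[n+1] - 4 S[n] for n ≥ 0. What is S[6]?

512

S[2] = 4*6 - 4*2 = 16
S[3] = 4*16 - 4*6 = 40
S[4] = 4*40 - 4*16 = 96
S[5] = 4*96 - 4*40 = 224
S[6] = 4*224 - 4*96 = 512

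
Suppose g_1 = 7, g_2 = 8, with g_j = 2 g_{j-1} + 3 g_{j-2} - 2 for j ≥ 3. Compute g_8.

g_3 = 2(8) + 3(7) - 2 = 35
g_4 = 2(35) + 3(8) - 2 = 92
g_5 = 2(92) + 3(35) - 2 = 287
g_6 = 2(287) + 3(92) - 2 = 848
g_7 = 2(848) + 3(287) - 2 = 2555
g_8 = 2(2555) + 3(848) - 2 = 7652

7652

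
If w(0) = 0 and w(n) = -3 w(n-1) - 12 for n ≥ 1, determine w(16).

129140160

The fixed point is -12/(1 + 3) = -3, so w(n) + 3 = -3(w(n-1) + 3).
Hence w(n) = 3·(-3)^n - 3.
w(16) = 3·(-3)^{16} - 3 = 3·43046721 - 3 = 129140160.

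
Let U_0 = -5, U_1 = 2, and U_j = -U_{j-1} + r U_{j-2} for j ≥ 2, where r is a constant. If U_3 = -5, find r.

U_2 = -2 - 5r
U_3 = 2 + 7r
So 2 + 7r = -5, giving r = -1.

-1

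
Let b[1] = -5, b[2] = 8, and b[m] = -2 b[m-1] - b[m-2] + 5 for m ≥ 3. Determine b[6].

10

b[3] = -2(8) - (-5) + 5 = -6
b[4] = -2(-6) - 8 + 5 = 9
b[5] = -2(9) - (-6) + 5 = -7
b[6] = -2(-7) - 9 + 5 = 10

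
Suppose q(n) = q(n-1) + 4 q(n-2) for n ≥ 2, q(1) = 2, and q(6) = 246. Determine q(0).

Let q(0) = w.
q(2) = 2 + 4w
q(3) = 10 + 4w
q(4) = 18 + 20w
q(5) = 58 + 36w
q(6) = 130 + 116w
So 130 + 116w = 246, giving w = 1.

1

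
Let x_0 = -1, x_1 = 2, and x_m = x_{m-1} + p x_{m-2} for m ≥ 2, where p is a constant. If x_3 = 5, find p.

x_2 = 2 - p
x_3 = 2 + p
So 2 + p = 5, giving p = 3.

3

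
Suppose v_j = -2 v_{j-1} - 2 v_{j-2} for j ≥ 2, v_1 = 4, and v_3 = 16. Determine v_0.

2

Let v_0 = z.
v_2 = -8 - 2z
v_3 = 8 + 4z
So 8 + 4z = 16, giving z = 2.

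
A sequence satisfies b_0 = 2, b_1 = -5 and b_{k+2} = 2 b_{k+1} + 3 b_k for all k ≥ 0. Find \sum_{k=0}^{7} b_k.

b_2 = 2*(-5) + 3*2 = -4
b_3 = 2*(-4) + 3*(-5) = -23
b_4 = 2*(-23) + 3*(-4) = -58
b_5 = 2*(-58) + 3*(-23) = -185
b_6 = 2*(-185) + 3*(-58) = -544
b_7 = 2*(-544) + 3*(-185) = -1643
Sum = 2 + (-5) + (-4) + (-23) + (-58) + (-185) + (-544) + (-1643) = -2460

-2460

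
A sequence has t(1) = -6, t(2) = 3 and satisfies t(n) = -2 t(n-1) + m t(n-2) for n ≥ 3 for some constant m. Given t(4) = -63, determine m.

-5

t(3) = -6 - 6m
t(4) = 12 + 15m
So 12 + 15m = -63, giving m = -5.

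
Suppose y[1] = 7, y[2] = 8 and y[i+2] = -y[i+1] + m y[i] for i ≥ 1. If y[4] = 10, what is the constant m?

2

y[3] = -8 + 7m
y[4] = 8 + m
So 8 + m = 10, giving m = 2.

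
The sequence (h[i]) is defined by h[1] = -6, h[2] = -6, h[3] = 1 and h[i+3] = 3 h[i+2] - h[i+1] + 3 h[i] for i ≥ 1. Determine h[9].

-3286

h[4] = 3·1 - (-6) + 3·(-6) = -9
h[5] = 3·(-9) - 1 + 3·(-6) = -46
h[6] = 3·(-46) - (-9) + 3·1 = -126
h[7] = 3·(-126) - (-46) + 3·(-9) = -359
h[8] = 3·(-359) - (-126) + 3·(-46) = -1089
h[9] = 3·(-1089) - (-359) + 3·(-126) = -3286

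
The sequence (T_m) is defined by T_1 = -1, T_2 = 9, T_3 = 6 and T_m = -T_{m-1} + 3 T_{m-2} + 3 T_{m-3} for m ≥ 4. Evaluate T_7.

T_4 = -6 + 3·9 + 3·(-1) = 18
T_5 = -18 + 3·6 + 3·9 = 27
T_6 = -27 + 3·18 + 3·6 = 45
T_7 = -45 + 3·27 + 3·18 = 90

90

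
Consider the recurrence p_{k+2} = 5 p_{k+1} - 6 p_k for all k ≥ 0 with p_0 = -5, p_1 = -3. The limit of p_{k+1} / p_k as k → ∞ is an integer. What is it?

The characteristic equation is r^2 - 5r + 6 = 0, which factors as (r - 3)(r - 2) = 0.
So the roots are 3 and 2. Since |3| > |2| and the coefficient of 3^k is non-zero, the ratio tends to 3.

3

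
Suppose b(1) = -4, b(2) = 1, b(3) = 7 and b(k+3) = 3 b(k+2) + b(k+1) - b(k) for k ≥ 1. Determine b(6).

271

b(4) = 3(7) + 1 - (-4) = 26
b(5) = 3(26) + 7 - 1 = 84
b(6) = 3(84) + 26 - 7 = 271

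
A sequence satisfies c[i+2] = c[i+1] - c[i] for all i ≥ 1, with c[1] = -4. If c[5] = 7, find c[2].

-7

Let c[2] = x.
c[3] = 4 + x
c[4] = 4
c[5] = -x
So -x = 7, giving x = -7.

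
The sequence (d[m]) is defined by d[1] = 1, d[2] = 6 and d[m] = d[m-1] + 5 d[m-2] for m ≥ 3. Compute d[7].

d[3] = 6 + 5·1 = 11
d[4] = 11 + 5·6 = 41
d[5] = 41 + 5·11 = 96
d[6] = 96 + 5·41 = 301
d[7] = 301 + 5·96 = 781

781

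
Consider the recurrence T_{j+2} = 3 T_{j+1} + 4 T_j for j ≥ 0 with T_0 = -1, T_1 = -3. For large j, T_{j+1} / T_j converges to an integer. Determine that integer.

The characteristic equation is r^2 - 3r - 4 = 0, which factors as (r - 4)(r + 1) = 0.
So the roots are 4 and -1. Since |4| > |-1| and the coefficient of 4^j is non-zero, the ratio tends to 4.

4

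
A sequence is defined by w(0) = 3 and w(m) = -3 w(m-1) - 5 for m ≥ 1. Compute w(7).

w(1) = -3*3 - 5 = -14
w(2) = -3*(-14) - 5 = 37
w(3) = -3*37 - 5 = -116
w(4) = -3*(-116) - 5 = 343
w(5) = -3*343 - 5 = -1034
w(6) = -3*(-1034) - 5 = 3097
w(7) = -3*3097 - 5 = -9296

-9296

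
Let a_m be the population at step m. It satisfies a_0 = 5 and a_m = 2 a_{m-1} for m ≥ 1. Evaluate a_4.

80

a_1 = 2*5 = 10
a_2 = 2*10 = 20
a_3 = 2*20 = 40
a_4 = 2*40 = 80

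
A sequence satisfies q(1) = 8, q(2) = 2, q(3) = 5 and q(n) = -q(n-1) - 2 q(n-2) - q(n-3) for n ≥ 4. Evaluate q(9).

46

q(4) = -5 - 2(2) - 8 = -17
q(5) = -(-17) - 2(5) - 2 = 5
q(6) = -5 - 2(-17) - 5 = 24
q(7) = -24 - 2(5) - (-17) = -17
q(8) = -(-17) - 2(24) - 5 = -36
q(9) = -(-36) - 2(-17) - 24 = 46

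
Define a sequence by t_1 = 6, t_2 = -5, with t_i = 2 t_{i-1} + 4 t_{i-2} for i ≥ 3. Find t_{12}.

t_3 = 2·(-5) + 4·6 = 14
t_4 = 2·14 + 4·(-5) = 8
t_5 = 2·8 + 4·14 = 72
t_6 = 2·72 + 4·8 = 176
t_7 = 2·176 + 4·72 = 640
t_8 = 2·640 + 4·176 = 1984
t_9 = 2·1984 + 4·640 = 6528
t_{10} = 2·6528 + 4·1984 = 20992
t_{11} = 2·20992 + 4·6528 = 68096
t_{12} = 2·68096 + 4·20992 = 220160

220160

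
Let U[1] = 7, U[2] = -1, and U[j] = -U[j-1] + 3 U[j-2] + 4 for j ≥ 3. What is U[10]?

U[3] = -(-1) + 3(7) + 4 = 26
U[4] = -26 + 3(-1) + 4 = -25
U[5] = -(-25) + 3(26) + 4 = 107
U[6] = -107 + 3(-25) + 4 = -178
U[7] = -(-178) + 3(107) + 4 = 503
U[8] = -503 + 3(-178) + 4 = -1033
U[9] = -(-1033) + 3(503) + 4 = 2546
U[10] = -2546 + 3(-1033) + 4 = -5641

-5641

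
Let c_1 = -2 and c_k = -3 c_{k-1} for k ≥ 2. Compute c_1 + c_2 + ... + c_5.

-122

c_2 = -3*(-2) = 6
c_3 = -3*6 = -18
c_4 = -3*(-18) = 54
c_5 = -3*54 = -162
Sum = (-2) + 6 + (-18) + 54 + (-162) = -122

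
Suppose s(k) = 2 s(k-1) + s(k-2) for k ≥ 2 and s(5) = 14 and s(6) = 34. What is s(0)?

Rearranging, s(k-2) = s(k) - 2 s(k-1).
s(4) = 34 - 2·14 = 6
s(3) = 14 - 2·6 = 2
s(2) = 6 - 2·2 = 2
s(1) = 2 - 2·2 = -2
s(0) = 2 - 2·(-2) = 6

6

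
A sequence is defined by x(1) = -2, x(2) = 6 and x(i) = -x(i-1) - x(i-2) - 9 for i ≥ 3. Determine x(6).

-13

x(3) = -6 - (-2) - 9 = -13
x(4) = -(-13) - 6 - 9 = -2
x(5) = -(-2) - (-13) - 9 = 6
x(6) = -6 - (-2) - 9 = -13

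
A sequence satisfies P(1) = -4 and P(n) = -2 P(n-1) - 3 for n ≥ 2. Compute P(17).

-196609

The fixed point is -3/(1 + 2) = -1, so P(n) + 1 = -2(P(n-1) + 1).
Hence P(n) = -3·(-2)^{n-1} - 1.
P(17) = -3·(-2)^{16} - 1 = -3·65536 - 1 = -196609.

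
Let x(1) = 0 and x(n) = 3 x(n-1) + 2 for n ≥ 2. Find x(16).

The fixed point is 2/(1 - 3) = -1, so x(n) + 1 = 3(x(n-1) + 1).
Hence x(n) = 1·3^{n-1} - 1.
x(16) = 1·3^{15} - 1 = 1·14348907 - 1 = 14348906.

14348906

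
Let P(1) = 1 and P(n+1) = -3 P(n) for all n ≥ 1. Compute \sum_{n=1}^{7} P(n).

547

P(2) = -3(1) = -3
P(3) = -3(-3) = 9
P(4) = -3(9) = -27
P(5) = -3(-27) = 81
P(6) = -3(81) = -243
P(7) = -3(-243) = 729
Sum = 1 + (-3) + 9 + (-27) + 81 + (-243) + 729 = 547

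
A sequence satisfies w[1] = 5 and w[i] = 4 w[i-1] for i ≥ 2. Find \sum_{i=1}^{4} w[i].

425

w[2] = 4(5) = 20
w[3] = 4(20) = 80
w[4] = 4(80) = 320
Sum = 5 + 20 + 80 + 320 = 425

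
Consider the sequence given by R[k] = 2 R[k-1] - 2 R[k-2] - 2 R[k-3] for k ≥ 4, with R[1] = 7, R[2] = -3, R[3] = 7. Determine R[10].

R[4] = 2·7 - 2·(-3) - 2·7 = 6
R[5] = 2·6 - 2·7 - 2·(-3) = 4
R[6] = 2·4 - 2·6 - 2·7 = -18
R[7] = 2·(-18) - 2·4 - 2·6 = -56
R[8] = 2·(-56) - 2·(-18) - 2·4 = -84
R[9] = 2·(-84) - 2·(-56) - 2·(-18) = -20
R[10] = 2·(-20) - 2·(-84) - 2·(-56) = 240

240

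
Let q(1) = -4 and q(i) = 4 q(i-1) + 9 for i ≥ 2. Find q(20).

The fixed point is 9/(1 - 4) = -3, so q(i) + 3 = 4(q(i-1) + 3).
Hence q(i) = -1·4^{i-1} - 3.
q(20) = -1·4^{19} - 3 = -1·274877906944 - 3 = -274877906947.

-274877906947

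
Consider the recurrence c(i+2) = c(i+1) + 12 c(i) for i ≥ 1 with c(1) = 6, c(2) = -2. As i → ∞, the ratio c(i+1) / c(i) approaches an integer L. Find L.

4

The characteristic equation is r^2 - r - 12 = 0, which factors as (r - 4)(r + 3) = 0.
So the roots are 4 and -3. Since |4| > |-3| and the coefficient of 4^i is non-zero, the ratio tends to 4.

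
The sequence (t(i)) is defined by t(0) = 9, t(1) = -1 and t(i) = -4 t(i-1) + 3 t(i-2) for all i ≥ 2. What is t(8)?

t(2) = -4·(-1) + 3·9 = 31
t(3) = -4·31 + 3·(-1) = -127
t(4) = -4·(-127) + 3·31 = 601
t(5) = -4·601 + 3·(-127) = -2785
t(6) = -4·(-2785) + 3·601 = 12943
t(7) = -4·12943 + 3·(-2785) = -60127
t(8) = -4·(-60127) + 3·12943 = 279337

279337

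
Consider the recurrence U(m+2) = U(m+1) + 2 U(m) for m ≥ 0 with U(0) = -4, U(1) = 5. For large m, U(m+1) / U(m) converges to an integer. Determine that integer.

2

The characteristic equation is r^2 - r - 2 = 0, which factors as (r - 2)(r + 1) = 0.
So the roots are 2 and -1. Since |2| > |-1| and the coefficient of 2^m is non-zero, the ratio tends to 2.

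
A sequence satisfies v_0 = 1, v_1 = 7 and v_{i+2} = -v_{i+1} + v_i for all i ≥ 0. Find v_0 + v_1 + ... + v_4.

v_2 = -7 + 1 = -6
v_3 = -(-6) + 7 = 13
v_4 = -13 + (-6) = -19
Sum = 1 + 7 + (-6) + 13 + (-19) = -4

-4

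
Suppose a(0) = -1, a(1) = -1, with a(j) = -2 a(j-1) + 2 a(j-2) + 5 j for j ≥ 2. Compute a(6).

332

a(2) = -2*(-1) + 2*(-1) + 10 = 10
a(3) = -2*10 + 2*(-1) + 15 = -7
a(4) = -2*(-7) + 2*10 + 20 = 54
a(5) = -2*54 + 2*(-7) + 25 = -97
a(6) = -2*(-97) + 2*54 + 30 = 332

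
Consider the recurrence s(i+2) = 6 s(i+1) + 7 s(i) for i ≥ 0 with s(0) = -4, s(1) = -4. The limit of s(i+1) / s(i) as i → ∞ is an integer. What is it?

7

The characteristic equation is r^2 - 6r - 7 = 0, which factors as (r - 7)(r + 1) = 0.
So the roots are 7 and -1. Since |7| > |-1| and the coefficient of 7^i is non-zero, the ratio tends to 7.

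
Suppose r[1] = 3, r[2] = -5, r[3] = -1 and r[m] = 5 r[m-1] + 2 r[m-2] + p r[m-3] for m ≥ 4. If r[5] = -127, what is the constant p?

r[4] = -15 + 3p
r[5] = -77 + 10p
So -77 + 10p = -127, giving p = -5.

-5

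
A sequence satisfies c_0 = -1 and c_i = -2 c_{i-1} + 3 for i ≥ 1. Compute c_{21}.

4194305

The fixed point is 3/(1 + 2) = 1, so c_i - 1 = -2(c_{i-1} - 1).
Hence c_i = -2·(-2)^i + 1.
c_{21} = -2·(-2)^{21} + 1 = -2·-2097152 + 1 = 4194305.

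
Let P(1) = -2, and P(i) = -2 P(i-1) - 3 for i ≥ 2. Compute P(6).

31

P(2) = -2(-2) - 3 = 1
P(3) = -2(1) - 3 = -5
P(4) = -2(-5) - 3 = 7
P(5) = -2(7) - 3 = -17
P(6) = -2(-17) - 3 = 31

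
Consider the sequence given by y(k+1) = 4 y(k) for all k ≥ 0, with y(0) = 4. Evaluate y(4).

1024

y(1) = 4*4 = 16
y(2) = 4*16 = 64
y(3) = 4*64 = 256
y(4) = 4*256 = 1024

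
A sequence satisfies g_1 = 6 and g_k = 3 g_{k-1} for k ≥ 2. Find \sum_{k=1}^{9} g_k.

g_2 = 3(6) = 18
g_3 = 3(18) = 54
g_4 = 3(54) = 162
g_5 = 3(162) = 486
g_6 = 3(486) = 1458
g_7 = 3(1458) = 4374
g_8 = 3(4374) = 13122
g_9 = 3(13122) = 39366
Sum = 6 + 18 + 54 + 162 + 486 + 1458 + 4374 + 13122 + 39366 = 59046

59046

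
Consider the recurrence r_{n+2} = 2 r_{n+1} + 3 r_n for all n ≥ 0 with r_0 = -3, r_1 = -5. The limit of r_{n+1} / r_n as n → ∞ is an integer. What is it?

3

The characteristic equation is r^2 - 2r - 3 = 0, which factors as (r - 3)(r + 1) = 0.
So the roots are 3 and -1. Since |3| > |-1| and the coefficient of 3^n is non-zero, the ratio tends to 3.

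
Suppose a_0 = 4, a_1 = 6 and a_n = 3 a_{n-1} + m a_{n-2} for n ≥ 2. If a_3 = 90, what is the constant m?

2

a_2 = 18 + 4m
a_3 = 54 + 18m
So 54 + 18m = 90, giving m = 2.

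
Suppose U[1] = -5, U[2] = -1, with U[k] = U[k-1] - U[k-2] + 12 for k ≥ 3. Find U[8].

U[3] = (-1) - (-5) + 12 = 16
U[4] = 16 - (-1) + 12 = 29
U[5] = 29 - 16 + 12 = 25
U[6] = 25 - 29 + 12 = 8
U[7] = 8 - 25 + 12 = -5
U[8] = (-5) - 8 + 12 = -1

-1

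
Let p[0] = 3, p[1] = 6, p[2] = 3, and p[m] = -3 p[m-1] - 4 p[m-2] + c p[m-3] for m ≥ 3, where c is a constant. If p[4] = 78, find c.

3

p[3] = -33 + 3c
p[4] = 87 - 3c
So 87 - 3c = 78, giving c = 3.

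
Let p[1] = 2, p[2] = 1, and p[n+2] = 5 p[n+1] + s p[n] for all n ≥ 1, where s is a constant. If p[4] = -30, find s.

-5

p[3] = 5 + 2s
p[4] = 25 + 11s
So 25 + 11s = -30, giving s = -5.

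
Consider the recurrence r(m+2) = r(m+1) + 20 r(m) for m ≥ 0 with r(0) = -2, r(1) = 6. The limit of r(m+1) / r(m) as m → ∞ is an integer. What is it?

The characteristic equation is r^2 - r - 20 = 0, which factors as (r - 5)(r + 4) = 0.
So the roots are 5 and -4. Since |5| > |-4| and the coefficient of 5^m is non-zero, the ratio tends to 5.

5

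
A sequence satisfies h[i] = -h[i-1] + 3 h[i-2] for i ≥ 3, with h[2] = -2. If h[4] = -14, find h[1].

Let h[1] = v.
h[3] = 2 + 3v
h[4] = -8 - 3v
So -8 - 3v = -14, giving v = 2.

2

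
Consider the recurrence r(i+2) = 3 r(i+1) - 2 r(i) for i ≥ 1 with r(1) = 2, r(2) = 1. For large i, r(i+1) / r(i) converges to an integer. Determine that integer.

2

The characteristic equation is r^2 - 3r + 2 = 0, which factors as (r - 2)(r - 1) = 0.
So the roots are 2 and 1. Since |2| > |1| and the coefficient of 2^i is non-zero, the ratio tends to 2.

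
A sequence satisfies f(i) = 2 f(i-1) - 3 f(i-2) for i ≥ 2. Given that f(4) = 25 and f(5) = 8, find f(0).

-3

Rearranging, f(i-2) = (f(i) - 2 f(i-1)) / -3.
f(3) = (8 - 2*25) / -3 = -42/-3 = 14
f(2) = (25 - 2*14) / -3 = -3/-3 = 1
f(1) = (14 - 2*1) / -3 = 12/-3 = -4
f(0) = (1 - 2*(-4)) / -3 = 9/-3 = -3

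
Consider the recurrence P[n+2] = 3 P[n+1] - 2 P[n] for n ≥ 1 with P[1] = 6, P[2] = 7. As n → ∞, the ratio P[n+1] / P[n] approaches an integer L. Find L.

2

The characteristic equation is r^2 - 3r + 2 = 0, which factors as (r - 2)(r - 1) = 0.
So the roots are 2 and 1. Since |2| > |1| and the coefficient of 2^n is non-zero, the ratio tends to 2.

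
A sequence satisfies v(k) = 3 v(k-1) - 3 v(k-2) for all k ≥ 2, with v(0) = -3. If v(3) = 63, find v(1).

6

Let v(1) = x.
v(2) = 9 + 3x
v(3) = 27 + 6x
So 27 + 6x = 63, giving x = 6.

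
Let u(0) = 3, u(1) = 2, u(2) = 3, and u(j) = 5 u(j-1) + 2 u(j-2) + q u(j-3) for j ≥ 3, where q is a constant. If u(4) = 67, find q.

-2

u(3) = 19 + 3q
u(4) = 101 + 17q
So 101 + 17q = 67, giving q = -2.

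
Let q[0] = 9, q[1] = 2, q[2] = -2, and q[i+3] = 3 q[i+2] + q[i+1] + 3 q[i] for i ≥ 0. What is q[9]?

q[3] = 3*(-2) + 2 + 3*9 = 23
q[4] = 3*23 + (-2) + 3*2 = 73
q[5] = 3*73 + 23 + 3*(-2) = 236
q[6] = 3*236 + 73 + 3*23 = 850
q[7] = 3*850 + 236 + 3*73 = 3005
q[8] = 3*3005 + 850 + 3*236 = 10573
q[9] = 3*10573 + 3005 + 3*850 = 37274

37274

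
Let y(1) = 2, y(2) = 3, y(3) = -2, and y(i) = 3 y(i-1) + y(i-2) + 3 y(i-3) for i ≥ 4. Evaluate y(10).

7095

y(4) = 3·(-2) + 3 + 3·2 = 3
y(5) = 3·3 + (-2) + 3·3 = 16
y(6) = 3·16 + 3 + 3·(-2) = 45
y(7) = 3·45 + 16 + 3·3 = 160
y(8) = 3·160 + 45 + 3·16 = 573
y(9) = 3·573 + 160 + 3·45 = 2014
y(10) = 3·2014 + 573 + 3·160 = 7095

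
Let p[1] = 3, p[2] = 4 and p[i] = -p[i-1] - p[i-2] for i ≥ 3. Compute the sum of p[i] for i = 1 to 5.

7

p[3] = -4 - 3 = -7
p[4] = -(-7) - 4 = 3
p[5] = -3 - (-7) = 4
Sum = 3 + 4 + (-7) + 3 + 4 = 7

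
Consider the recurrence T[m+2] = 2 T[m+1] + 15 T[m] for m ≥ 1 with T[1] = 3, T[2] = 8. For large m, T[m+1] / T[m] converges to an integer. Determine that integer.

5

The characteristic equation is r^2 - 2r - 15 = 0, which factors as (r - 5)(r + 3) = 0.
So the roots are 5 and -3. Since |5| > |-3| and the coefficient of 5^m is non-zero, the ratio tends to 5.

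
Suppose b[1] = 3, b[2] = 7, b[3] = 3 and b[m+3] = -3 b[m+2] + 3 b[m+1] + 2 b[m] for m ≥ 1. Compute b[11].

b[4] = -3*3 + 3*7 + 2*3 = 18
b[5] = -3*18 + 3*3 + 2*7 = -31
b[6] = -3*(-31) + 3*18 + 2*3 = 153
b[7] = -3*153 + 3*(-31) + 2*18 = -516
b[8] = -3*(-516) + 3*153 + 2*(-31) = 1945
b[9] = -3*1945 + 3*(-516) + 2*153 = -7077
b[10] = -3*(-7077) + 3*1945 + 2*(-516) = 26034
b[11] = -3*26034 + 3*(-7077) + 2*1945 = -95443

-95443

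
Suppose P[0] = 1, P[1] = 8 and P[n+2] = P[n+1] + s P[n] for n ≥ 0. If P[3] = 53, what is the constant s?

5

P[2] = 8 + s
P[3] = 8 + 9s
So 8 + 9s = 53, giving s = 5.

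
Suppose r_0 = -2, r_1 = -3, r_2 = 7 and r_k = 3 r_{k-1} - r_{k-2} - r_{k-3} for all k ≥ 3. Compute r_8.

r_3 = 3*7 - (-3) - (-2) = 26
r_4 = 3*26 - 7 - (-3) = 74
r_5 = 3*74 - 26 - 7 = 189
r_6 = 3*189 - 74 - 26 = 467
r_7 = 3*467 - 189 - 74 = 1138
r_8 = 3*1138 - 467 - 189 = 2758

2758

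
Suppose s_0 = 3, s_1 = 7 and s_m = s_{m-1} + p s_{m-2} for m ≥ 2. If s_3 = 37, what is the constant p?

s_2 = 7 + 3p
s_3 = 7 + 10p
So 7 + 10p = 37, giving p = 3.

3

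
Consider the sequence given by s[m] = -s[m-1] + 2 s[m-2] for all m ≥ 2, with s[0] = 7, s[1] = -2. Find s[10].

3076

s[2] = -(-2) + 2*7 = 16
s[3] = -16 + 2*(-2) = -20
s[4] = -(-20) + 2*16 = 52
s[5] = -52 + 2*(-20) = -92
s[6] = -(-92) + 2*52 = 196
s[7] = -196 + 2*(-92) = -380
s[8] = -(-380) + 2*196 = 772
s[9] = -772 + 2*(-380) = -1532
s[10] = -(-1532) + 2*772 = 3076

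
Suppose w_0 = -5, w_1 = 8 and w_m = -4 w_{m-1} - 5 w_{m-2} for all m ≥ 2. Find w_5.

w_2 = -4(8) - 5(-5) = -7
w_3 = -4(-7) - 5(8) = -12
w_4 = -4(-12) - 5(-7) = 83
w_5 = -4(83) - 5(-12) = -272

-272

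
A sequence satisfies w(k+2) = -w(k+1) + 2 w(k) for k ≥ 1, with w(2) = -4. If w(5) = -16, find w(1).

-6

Let w(1) = y.
w(3) = 4 + 2y
w(4) = -12 - 2y
w(5) = 20 + 6y
So 20 + 6y = -16, giving y = -6.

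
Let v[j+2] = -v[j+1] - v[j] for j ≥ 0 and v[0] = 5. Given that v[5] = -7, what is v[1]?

Let v[1] = y.
v[2] = -5 - y
v[3] = 5
v[4] = y
v[5] = -5 - y
So -5 - y = -7, giving y = 2.

2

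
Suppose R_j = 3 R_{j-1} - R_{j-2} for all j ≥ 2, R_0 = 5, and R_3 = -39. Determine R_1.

Let R_1 = z.
R_2 = -5 + 3z
R_3 = -15 + 8z
So -15 + 8z = -39, giving z = -3.

-3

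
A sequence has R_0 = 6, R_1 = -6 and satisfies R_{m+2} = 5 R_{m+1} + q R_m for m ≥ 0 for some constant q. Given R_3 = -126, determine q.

R_2 = -30 + 6q
R_3 = -150 + 24q
So -150 + 24q = -126, giving q = 1.

1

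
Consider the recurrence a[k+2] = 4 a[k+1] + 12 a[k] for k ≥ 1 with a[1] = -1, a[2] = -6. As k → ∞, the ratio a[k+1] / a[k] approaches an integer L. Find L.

6

The characteristic equation is r^2 - 4r - 12 = 0, which factors as (r - 6)(r + 2) = 0.
So the roots are 6 and -2. Since |6| > |-2| and the coefficient of 6^k is non-zero, the ratio tends to 6.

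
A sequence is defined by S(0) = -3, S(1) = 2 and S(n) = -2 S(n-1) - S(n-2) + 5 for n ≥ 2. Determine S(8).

25

S(2) = -2*2 - (-3) + 5 = 4
S(3) = -2*4 - 2 + 5 = -5
S(4) = -2*(-5) - 4 + 5 = 11
S(5) = -2*11 - (-5) + 5 = -12
S(6) = -2*(-12) - 11 + 5 = 18
S(7) = -2*18 - (-12) + 5 = -19
S(8) = -2*(-19) - 18 + 5 = 25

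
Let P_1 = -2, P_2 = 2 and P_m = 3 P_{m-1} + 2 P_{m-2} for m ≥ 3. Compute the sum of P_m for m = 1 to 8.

P_3 = 3·2 + 2·(-2) = 2
P_4 = 3·2 + 2·2 = 10
P_5 = 3·10 + 2·2 = 34
P_6 = 3·34 + 2·10 = 122
P_7 = 3·122 + 2·34 = 434
P_8 = 3·434 + 2·122 = 1546
Sum = (-2) + 2 + 2 + 10 + 34 + 122 + 434 + 1546 = 2148

2148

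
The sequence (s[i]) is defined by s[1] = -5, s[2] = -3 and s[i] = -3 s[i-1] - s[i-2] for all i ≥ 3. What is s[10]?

-12687

s[3] = -3(-3) - (-5) = 14
s[4] = -3(14) - (-3) = -39
s[5] = -3(-39) - 14 = 103
s[6] = -3(103) - (-39) = -270
s[7] = -3(-270) - 103 = 707
s[8] = -3(707) - (-270) = -1851
s[9] = -3(-1851) - 707 = 4846
s[10] = -3(4846) - (-1851) = -12687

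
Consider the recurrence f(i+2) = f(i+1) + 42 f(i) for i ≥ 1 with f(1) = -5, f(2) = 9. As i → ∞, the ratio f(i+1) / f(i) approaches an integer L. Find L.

7

The characteristic equation is r^2 - r - 42 = 0, which factors as (r - 7)(r + 6) = 0.
So the roots are 7 and -6. Since |7| > |-6| and the coefficient of 7^i is non-zero, the ratio tends to 7.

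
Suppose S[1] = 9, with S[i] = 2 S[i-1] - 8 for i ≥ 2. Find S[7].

S[2] = 2·9 - 8 = 10
S[3] = 2·10 - 8 = 12
S[4] = 2·12 - 8 = 16
S[5] = 2·16 - 8 = 24
S[6] = 2·24 - 8 = 40
S[7] = 2·40 - 8 = 72

72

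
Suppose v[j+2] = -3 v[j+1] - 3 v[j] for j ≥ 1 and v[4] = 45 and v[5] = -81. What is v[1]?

Rearranging, v[j-2] = (v[j] + 3 v[j-1]) / -3.
v[3] = (-81 + 3*45) / -3 = 54/-3 = -18
v[2] = (45 + 3*(-18)) / -3 = -9/-3 = 3
v[1] = (-18 + 3*3) / -3 = -9/-3 = 3

3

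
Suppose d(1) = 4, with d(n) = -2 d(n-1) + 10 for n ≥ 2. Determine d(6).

d(2) = -2·4 + 10 = 2
d(3) = -2·2 + 10 = 6
d(4) = -2·6 + 10 = -2
d(5) = -2·(-2) + 10 = 14
d(6) = -2·14 + 10 = -18

-18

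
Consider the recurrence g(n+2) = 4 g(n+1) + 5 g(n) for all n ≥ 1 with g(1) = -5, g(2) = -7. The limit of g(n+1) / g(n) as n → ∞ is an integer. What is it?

The characteristic equation is r^2 - 4r - 5 = 0, which factors as (r - 5)(r + 1) = 0.
So the roots are 5 and -1. Since |5| > |-1| and the coefficient of 5^n is non-zero, the ratio tends to 5.

5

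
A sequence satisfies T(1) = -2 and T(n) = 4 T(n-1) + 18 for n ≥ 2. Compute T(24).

The fixed point is 18/(1 - 4) = -6, so T(n) + 6 = 4(T(n-1) + 6).
Hence T(n) = 4·4^{n-1} - 6.
T(24) = 4·4^{23} - 6 = 4·70368744177664 - 6 = 281474976710650.

281474976710650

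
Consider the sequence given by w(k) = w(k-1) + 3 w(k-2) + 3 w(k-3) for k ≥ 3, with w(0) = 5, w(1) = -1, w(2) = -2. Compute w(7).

136

w(3) = (-2) + 3*(-1) + 3*5 = 10
w(4) = 10 + 3*(-2) + 3*(-1) = 1
w(5) = 1 + 3*10 + 3*(-2) = 25
w(6) = 25 + 3*1 + 3*10 = 58
w(7) = 58 + 3*25 + 3*1 = 136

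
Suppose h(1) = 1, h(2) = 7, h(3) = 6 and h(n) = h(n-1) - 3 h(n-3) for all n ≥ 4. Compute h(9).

h(4) = 6 - 3*1 = 3
h(5) = 3 - 3*7 = -18
h(6) = (-18) - 3*6 = -36
h(7) = (-36) - 3*3 = -45
h(8) = (-45) - 3*(-18) = 9
h(9) = 9 - 3*(-36) = 117

117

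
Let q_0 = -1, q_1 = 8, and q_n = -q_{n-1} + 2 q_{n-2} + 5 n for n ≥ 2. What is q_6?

-90

q_2 = -8 + 2*(-1) + 10 = 0
q_3 = -0 + 2*8 + 15 = 31
q_4 = -31 + 2*0 + 20 = -11
q_5 = -(-11) + 2*31 + 25 = 98
q_6 = -98 + 2*(-11) + 30 = -90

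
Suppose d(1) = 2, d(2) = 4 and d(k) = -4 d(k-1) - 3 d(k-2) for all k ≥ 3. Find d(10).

59044

d(3) = -4·4 - 3·2 = -22
d(4) = -4·(-22) - 3·4 = 76
d(5) = -4·76 - 3·(-22) = -238
d(6) = -4·(-238) - 3·76 = 724
d(7) = -4·724 - 3·(-238) = -2182
d(8) = -4·(-2182) - 3·724 = 6556
d(9) = -4·6556 - 3·(-2182) = -19678
d(10) = -4·(-19678) - 3·6556 = 59044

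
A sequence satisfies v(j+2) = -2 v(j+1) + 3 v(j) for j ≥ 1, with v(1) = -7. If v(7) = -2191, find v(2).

5

Let v(2) = z.
v(3) = -21 - 2z
v(4) = 42 + 7z
v(5) = -147 - 20z
v(6) = 420 + 61z
v(7) = -1281 - 182z
So -1281 - 182z = -2191, giving z = 5.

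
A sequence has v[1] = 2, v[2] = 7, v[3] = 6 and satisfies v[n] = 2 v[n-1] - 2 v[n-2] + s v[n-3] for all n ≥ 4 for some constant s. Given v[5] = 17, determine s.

v[4] = -2 + 2s
v[5] = -16 + 11s
So -16 + 11s = 17, giving s = 3.

3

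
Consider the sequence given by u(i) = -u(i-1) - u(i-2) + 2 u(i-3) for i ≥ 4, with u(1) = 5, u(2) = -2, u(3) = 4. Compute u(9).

80

u(4) = -4 - (-2) + 2*5 = 8
u(5) = -8 - 4 + 2*(-2) = -16
u(6) = -(-16) - 8 + 2*4 = 16
u(7) = -16 - (-16) + 2*8 = 16
u(8) = -16 - 16 + 2*(-16) = -64
u(9) = -(-64) - 16 + 2*16 = 80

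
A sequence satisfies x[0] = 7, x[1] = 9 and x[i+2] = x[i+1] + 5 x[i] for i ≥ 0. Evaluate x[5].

x[2] = 9 + 5(7) = 44
x[3] = 44 + 5(9) = 89
x[4] = 89 + 5(44) = 309
x[5] = 309 + 5(89) = 754

754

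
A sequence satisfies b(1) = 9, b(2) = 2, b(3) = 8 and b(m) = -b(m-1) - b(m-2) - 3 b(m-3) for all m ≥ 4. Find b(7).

b(4) = -8 - 2 - 3(9) = -37
b(5) = -(-37) - 8 - 3(2) = 23
b(6) = -23 - (-37) - 3(8) = -10
b(7) = -(-10) - 23 - 3(-37) = 98

98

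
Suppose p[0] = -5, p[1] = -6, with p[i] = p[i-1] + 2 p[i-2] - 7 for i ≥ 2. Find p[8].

-1535

p[2] = (-6) + 2*(-5) - 7 = -23
p[3] = (-23) + 2*(-6) - 7 = -42
p[4] = (-42) + 2*(-23) - 7 = -95
p[5] = (-95) + 2*(-42) - 7 = -186
p[6] = (-186) + 2*(-95) - 7 = -383
p[7] = (-383) + 2*(-186) - 7 = -762
p[8] = (-762) + 2*(-383) - 7 = -1535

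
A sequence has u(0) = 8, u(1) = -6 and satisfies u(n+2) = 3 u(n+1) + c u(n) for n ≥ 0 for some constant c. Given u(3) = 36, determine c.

u(2) = -18 + 8c
u(3) = -54 + 18c
So -54 + 18c = 36, giving c = 5.

5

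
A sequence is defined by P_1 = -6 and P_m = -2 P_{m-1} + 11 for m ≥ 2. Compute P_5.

P_2 = -2·(-6) + 11 = 23
P_3 = -2·23 + 11 = -35
P_4 = -2·(-35) + 11 = 81
P_5 = -2·81 + 11 = -151

-151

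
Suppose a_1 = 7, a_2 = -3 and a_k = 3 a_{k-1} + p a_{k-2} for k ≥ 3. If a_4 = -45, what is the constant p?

a_3 = -9 + 7p
a_4 = -27 + 18p
So -27 + 18p = -45, giving p = -1.

-1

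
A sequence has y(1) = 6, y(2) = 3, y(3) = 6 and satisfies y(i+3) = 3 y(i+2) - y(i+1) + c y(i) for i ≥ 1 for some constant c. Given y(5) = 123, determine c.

y(4) = 15 + 6c
y(5) = 39 + 21c
So 39 + 21c = 123, giving c = 4.

4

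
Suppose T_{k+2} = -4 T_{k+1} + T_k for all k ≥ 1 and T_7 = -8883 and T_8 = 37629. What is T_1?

Rearranging, T_{k-2} = T_k + 4 T_{k-1}.
T_6 = 37629 + 4·(-8883) = 2097
T_5 = -8883 + 4·2097 = -495
T_4 = 2097 + 4·(-495) = 117
T_3 = -495 + 4·117 = -27
T_2 = 117 + 4·(-27) = 9
T_1 = -27 + 4·9 = 9

9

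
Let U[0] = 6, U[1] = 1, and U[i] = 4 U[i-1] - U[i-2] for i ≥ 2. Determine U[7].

-1769

U[2] = 4·1 - 6 = -2
U[3] = 4·(-2) - 1 = -9
U[4] = 4·(-9) - (-2) = -34
U[5] = 4·(-34) - (-9) = -127
U[6] = 4·(-127) - (-34) = -474
U[7] = 4·(-474) - (-127) = -1769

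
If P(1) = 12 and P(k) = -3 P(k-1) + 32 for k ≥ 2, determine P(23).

The fixed point is 32/(1 + 3) = 8, so P(k) - 8 = -3(P(k-1) - 8).
Hence P(k) = 4·(-3)^{k-1} + 8.
P(23) = 4·(-3)^{22} + 8 = 4·31381059609 + 8 = 125524238444.

125524238444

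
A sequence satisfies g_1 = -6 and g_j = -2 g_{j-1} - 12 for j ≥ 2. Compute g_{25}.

The fixed point is -12/(1 + 2) = -4, so g_j + 4 = -2(g_{j-1} + 4).
Hence g_j = -2·(-2)^{j-1} - 4.
g_{25} = -2·(-2)^{24} - 4 = -2·16777216 - 4 = -33554436.

-33554436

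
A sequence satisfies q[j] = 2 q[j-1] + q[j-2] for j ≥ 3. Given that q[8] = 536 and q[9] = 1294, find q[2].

Rearranging, q[j-2] = q[j] - 2 q[j-1].
q[7] = 1294 - 2·536 = 222
q[6] = 536 - 2·222 = 92
q[5] = 222 - 2·92 = 38
q[4] = 92 - 2·38 = 16
q[3] = 38 - 2·16 = 6
q[2] = 16 - 2·6 = 4

4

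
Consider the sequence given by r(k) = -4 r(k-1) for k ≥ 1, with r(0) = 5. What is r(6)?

20480

r(1) = -4(5) = -20
r(2) = -4(-20) = 80
r(3) = -4(80) = -320
r(4) = -4(-320) = 1280
r(5) = -4(1280) = -5120
r(6) = -4(-5120) = 20480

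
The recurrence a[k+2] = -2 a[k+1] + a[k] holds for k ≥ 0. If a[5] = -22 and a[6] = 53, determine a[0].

-3

Rearranging, a[k-2] = a[k] + 2 a[k-1].
a[4] = 53 + 2*(-22) = 9
a[3] = -22 + 2*9 = -4
a[2] = 9 + 2*(-4) = 1
a[1] = -4 + 2*1 = -2
a[0] = 1 + 2*(-2) = -3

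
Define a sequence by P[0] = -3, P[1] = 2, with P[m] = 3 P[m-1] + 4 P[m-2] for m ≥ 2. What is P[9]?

-52426

P[2] = 3*2 + 4*(-3) = -6
P[3] = 3*(-6) + 4*2 = -10
P[4] = 3*(-10) + 4*(-6) = -54
P[5] = 3*(-54) + 4*(-10) = -202
P[6] = 3*(-202) + 4*(-54) = -822
P[7] = 3*(-822) + 4*(-202) = -3274
P[8] = 3*(-3274) + 4*(-822) = -13110
P[9] = 3*(-13110) + 4*(-3274) = -52426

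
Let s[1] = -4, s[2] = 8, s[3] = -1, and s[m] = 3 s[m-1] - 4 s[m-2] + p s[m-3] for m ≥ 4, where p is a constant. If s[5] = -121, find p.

s[4] = -35 - 4p
s[5] = -101 - 4p
So -101 - 4p = -121, giving p = 5.

5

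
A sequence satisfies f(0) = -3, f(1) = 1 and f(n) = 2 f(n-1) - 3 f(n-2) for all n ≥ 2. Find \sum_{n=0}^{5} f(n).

f(2) = 2·1 - 3·(-3) = 11
f(3) = 2·11 - 3·1 = 19
f(4) = 2·19 - 3·11 = 5
f(5) = 2·5 - 3·19 = -47
Sum = (-3) + 1 + 11 + 19 + 5 + (-47) = -14

-14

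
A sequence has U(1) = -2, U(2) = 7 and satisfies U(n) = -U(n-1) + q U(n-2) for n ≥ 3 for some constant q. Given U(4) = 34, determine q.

U(3) = -7 - 2q
U(4) = 7 + 9q
So 7 + 9q = 34, giving q = 3.

3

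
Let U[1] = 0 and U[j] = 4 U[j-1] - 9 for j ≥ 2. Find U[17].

-12884901885

The fixed point is -9/(1 - 4) = 3, so U[j] - 3 = 4(U[j-1] - 3).
Hence U[j] = -3·4^{j-1} + 3.
U[17] = -3·4^{16} + 3 = -3·4294967296 + 3 = -12884901885.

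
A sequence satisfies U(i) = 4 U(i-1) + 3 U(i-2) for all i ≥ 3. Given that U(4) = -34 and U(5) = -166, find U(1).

Rearranging, U(i-2) = (U(i) - 4 U(i-1)) / 3.
U(3) = (-166 - 4*(-34)) / 3 = -30/3 = -10
U(2) = (-34 - 4*(-10)) / 3 = 6/3 = 2
U(1) = (-10 - 4*2) / 3 = -18/3 = -6

-6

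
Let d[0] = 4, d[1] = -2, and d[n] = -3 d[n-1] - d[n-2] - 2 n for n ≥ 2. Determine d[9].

1238

d[2] = -3(-2) - 4 - 4 = -2
d[3] = -3(-2) - (-2) - 6 = 2
d[4] = -3(2) - (-2) - 8 = -12
d[5] = -3(-12) - 2 - 10 = 24
d[6] = -3(24) - (-12) - 12 = -72
d[7] = -3(-72) - 24 - 14 = 178
d[8] = -3(178) - (-72) - 16 = -478
d[9] = -3(-478) - 178 - 18 = 1238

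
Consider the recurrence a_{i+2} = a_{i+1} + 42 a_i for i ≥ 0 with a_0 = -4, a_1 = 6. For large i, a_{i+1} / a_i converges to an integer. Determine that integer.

7

The characteristic equation is r^2 - r - 42 = 0, which factors as (r - 7)(r + 6) = 0.
So the roots are 7 and -6. Since |7| > |-6| and the coefficient of 7^i is non-zero, the ratio tends to 7.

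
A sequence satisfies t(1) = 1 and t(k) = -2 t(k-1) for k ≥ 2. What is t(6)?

t(2) = -2·1 = -2
t(3) = -2·(-2) = 4
t(4) = -2·4 = -8
t(5) = -2·(-8) = 16
t(6) = -2·16 = -32

-32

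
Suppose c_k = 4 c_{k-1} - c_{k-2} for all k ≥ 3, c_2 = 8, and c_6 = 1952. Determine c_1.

Let c_1 = z.
c_3 = 32 - z
c_4 = 120 - 4z
c_5 = 448 - 15z
c_6 = 1672 - 56z
So 1672 - 56z = 1952, giving z = -5.

-5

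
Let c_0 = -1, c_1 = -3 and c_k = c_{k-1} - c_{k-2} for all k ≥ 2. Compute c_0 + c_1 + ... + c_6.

-1

c_2 = (-3) - (-1) = -2
c_3 = (-2) - (-3) = 1
c_4 = 1 - (-2) = 3
c_5 = 3 - 1 = 2
c_6 = 2 - 3 = -1
Sum = (-1) + (-3) + (-2) + 1 + 3 + 2 + (-1) = -1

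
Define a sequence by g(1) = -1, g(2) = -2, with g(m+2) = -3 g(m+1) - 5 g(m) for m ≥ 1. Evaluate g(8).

502

g(3) = -3*(-2) - 5*(-1) = 11
g(4) = -3*11 - 5*(-2) = -23
g(5) = -3*(-23) - 5*11 = 14
g(6) = -3*14 - 5*(-23) = 73
g(7) = -3*73 - 5*14 = -289
g(8) = -3*(-289) - 5*73 = 502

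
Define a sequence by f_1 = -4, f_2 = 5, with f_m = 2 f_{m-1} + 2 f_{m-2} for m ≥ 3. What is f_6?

f_3 = 2·5 + 2·(-4) = 2
f_4 = 2·2 + 2·5 = 14
f_5 = 2·14 + 2·2 = 32
f_6 = 2·32 + 2·14 = 92

92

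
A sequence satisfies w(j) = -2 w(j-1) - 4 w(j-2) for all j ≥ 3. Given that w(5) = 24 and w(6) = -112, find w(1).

2

Rearranging, w(j-2) = (w(j) + 2 w(j-1)) / -4.
w(4) = (-112 + 2*24) / -4 = -64/-4 = 16
w(3) = (24 + 2*16) / -4 = 56/-4 = -14
w(2) = (16 + 2*(-14)) / -4 = -12/-4 = 3
w(1) = (-14 + 2*3) / -4 = -8/-4 = 2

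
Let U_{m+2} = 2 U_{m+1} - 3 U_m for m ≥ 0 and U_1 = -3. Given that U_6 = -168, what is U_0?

-6

Let U_0 = y.
U_2 = -6 - 3y
U_3 = -3 - 6y
U_4 = 12 - 3y
U_5 = 33 + 12y
U_6 = 30 + 33y
So 30 + 33y = -168, giving y = -6.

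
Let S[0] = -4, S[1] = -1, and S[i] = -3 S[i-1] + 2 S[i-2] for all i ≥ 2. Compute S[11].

S[2] = -3(-1) + 2(-4) = -5
S[3] = -3(-5) + 2(-1) = 13
S[4] = -3(13) + 2(-5) = -49
S[5] = -3(-49) + 2(13) = 173
S[6] = -3(173) + 2(-49) = -617
S[7] = -3(-617) + 2(173) = 2197
S[8] = -3(2197) + 2(-617) = -7825
S[9] = -3(-7825) + 2(2197) = 27869
S[10] = -3(27869) + 2(-7825) = -99257
S[11] = -3(-99257) + 2(27869) = 353509

353509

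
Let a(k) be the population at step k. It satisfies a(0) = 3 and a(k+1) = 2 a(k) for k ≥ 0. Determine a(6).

192

a(1) = 2·3 = 6
a(2) = 2·6 = 12
a(3) = 2·12 = 24
a(4) = 2·24 = 48
a(5) = 2·48 = 96
a(6) = 2·96 = 192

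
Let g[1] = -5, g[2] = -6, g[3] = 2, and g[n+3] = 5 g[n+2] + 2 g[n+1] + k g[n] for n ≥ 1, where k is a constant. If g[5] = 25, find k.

g[4] = -2 - 5k
g[5] = -6 - 31k
So -6 - 31k = 25, giving k = -1.

-1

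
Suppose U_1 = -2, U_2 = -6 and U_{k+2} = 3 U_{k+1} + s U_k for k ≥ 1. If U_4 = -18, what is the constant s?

U_3 = -18 - 2s
U_4 = -54 - 12s
So -54 - 12s = -18, giving s = -3.

-3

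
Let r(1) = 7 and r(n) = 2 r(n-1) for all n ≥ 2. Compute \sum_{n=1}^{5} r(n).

r(2) = 2*7 = 14
r(3) = 2*14 = 28
r(4) = 2*28 = 56
r(5) = 2*56 = 112
Sum = 7 + 14 + 28 + 56 + 112 = 217

217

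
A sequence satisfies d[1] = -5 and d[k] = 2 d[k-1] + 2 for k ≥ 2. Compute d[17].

-196610

The fixed point is 2/(1 - 2) = -2, so d[k] + 2 = 2(d[k-1] + 2).
Hence d[k] = -3·2^{k-1} - 2.
d[17] = -3·2^{16} - 2 = -3·65536 - 2 = -196610.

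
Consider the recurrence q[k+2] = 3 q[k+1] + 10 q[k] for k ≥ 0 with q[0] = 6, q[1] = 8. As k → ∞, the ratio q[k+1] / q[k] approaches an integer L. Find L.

5

The characteristic equation is r^2 - 3r - 10 = 0, which factors as (r - 5)(r + 2) = 0.
So the roots are 5 and -2. Since |5| > |-2| and the coefficient of 5^k is non-zero, the ratio tends to 5.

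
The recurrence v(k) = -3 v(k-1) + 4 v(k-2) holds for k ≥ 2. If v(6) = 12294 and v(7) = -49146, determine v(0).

Rearranging, v(k-2) = (v(k) + 3 v(k-1)) / 4.
v(5) = (-49146 + 3·12294) / 4 = -12264/4 = -3066
v(4) = (12294 + 3·(-3066)) / 4 = 3096/4 = 774
v(3) = (-3066 + 3·774) / 4 = -744/4 = -186
v(2) = (774 + 3·(-186)) / 4 = 216/4 = 54
v(1) = (-186 + 3·54) / 4 = -24/4 = -6
v(0) = (54 + 3·(-6)) / 4 = 36/4 = 9

9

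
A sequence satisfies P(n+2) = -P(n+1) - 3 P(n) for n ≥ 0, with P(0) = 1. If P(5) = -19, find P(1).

-4

Let P(1) = w.
P(2) = -3 - w
P(3) = 3 - 2w
P(4) = 6 + 5w
P(5) = -15 + w
So -15 + w = -19, giving w = -4.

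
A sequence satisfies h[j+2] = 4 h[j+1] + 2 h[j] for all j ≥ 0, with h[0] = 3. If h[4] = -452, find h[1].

-7

Let h[1] = x.
h[2] = 6 + 4x
h[3] = 24 + 18x
h[4] = 108 + 80x
So 108 + 80x = -452, giving x = -7.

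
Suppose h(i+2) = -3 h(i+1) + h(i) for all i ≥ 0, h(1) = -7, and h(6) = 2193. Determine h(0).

-3

Let h(0) = x.
h(2) = 21 + x
h(3) = -70 - 3x
h(4) = 231 + 10x
h(5) = -763 - 33x
h(6) = 2520 + 109x
So 2520 + 109x = 2193, giving x = -3.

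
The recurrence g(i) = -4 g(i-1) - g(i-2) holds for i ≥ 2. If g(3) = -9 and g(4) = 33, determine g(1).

Rearranging, g(i-2) = -(g(i) + 4 g(i-1)).
g(2) = -(33 + 4(-9)) = 3
g(1) = -(-9 + 4(3)) = -3

-3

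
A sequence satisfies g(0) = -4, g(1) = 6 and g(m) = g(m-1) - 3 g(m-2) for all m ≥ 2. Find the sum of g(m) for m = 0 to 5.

g(2) = 6 - 3*(-4) = 18
g(3) = 18 - 3*6 = 0
g(4) = 0 - 3*18 = -54
g(5) = (-54) - 3*0 = -54
Sum = (-4) + 6 + 18 + 0 + (-54) + (-54) = -88

-88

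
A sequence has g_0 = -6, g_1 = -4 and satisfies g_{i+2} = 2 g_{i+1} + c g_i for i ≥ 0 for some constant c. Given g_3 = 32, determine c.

g_2 = -8 - 6c
g_3 = -16 - 16c
So -16 - 16c = 32, giving c = -3.

-3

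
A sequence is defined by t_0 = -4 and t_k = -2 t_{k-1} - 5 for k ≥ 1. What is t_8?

t_1 = -2·(-4) - 5 = 3
t_2 = -2·3 - 5 = -11
t_3 = -2·(-11) - 5 = 17
t_4 = -2·17 - 5 = -39
t_5 = -2·(-39) - 5 = 73
t_6 = -2·73 - 5 = -151
t_7 = -2·(-151) - 5 = 297
t_8 = -2·297 - 5 = -599

-599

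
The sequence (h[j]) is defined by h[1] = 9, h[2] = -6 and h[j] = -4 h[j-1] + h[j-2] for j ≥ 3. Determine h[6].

h[3] = -4*(-6) + 9 = 33
h[4] = -4*33 + (-6) = -138
h[5] = -4*(-138) + 33 = 585
h[6] = -4*585 + (-138) = -2478

-2478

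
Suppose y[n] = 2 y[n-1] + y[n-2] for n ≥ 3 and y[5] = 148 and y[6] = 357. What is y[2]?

Rearranging, y[n-2] = y[n] - 2 y[n-1].
y[4] = 357 - 2(148) = 61
y[3] = 148 - 2(61) = 26
y[2] = 61 - 2(26) = 9

9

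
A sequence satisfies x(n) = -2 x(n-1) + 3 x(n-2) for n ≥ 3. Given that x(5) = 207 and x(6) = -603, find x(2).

Rearranging, x(n-2) = (x(n) + 2 x(n-1)) / 3.
x(4) = (-603 + 2·207) / 3 = -189/3 = -63
x(3) = (207 + 2·(-63)) / 3 = 81/3 = 27
x(2) = (-63 + 2·27) / 3 = -9/3 = -3

-3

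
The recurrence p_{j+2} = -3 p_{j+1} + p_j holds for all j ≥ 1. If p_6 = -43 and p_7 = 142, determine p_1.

-2

Rearranging, p_{j-2} = p_j + 3 p_{j-1}.
p_5 = 142 + 3*(-43) = 13
p_4 = -43 + 3*13 = -4
p_3 = 13 + 3*(-4) = 1
p_2 = -4 + 3*1 = -1
p_1 = 1 + 3*(-1) = -2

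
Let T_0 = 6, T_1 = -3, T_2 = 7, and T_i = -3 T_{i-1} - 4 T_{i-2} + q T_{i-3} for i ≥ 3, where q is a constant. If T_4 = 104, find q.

-5

T_3 = -9 + 6q
T_4 = -1 - 21q
So -1 - 21q = 104, giving q = -5.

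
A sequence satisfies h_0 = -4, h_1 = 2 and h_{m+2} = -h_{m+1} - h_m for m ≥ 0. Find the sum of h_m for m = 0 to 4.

-2

h_2 = -2 - (-4) = 2
h_3 = -2 - 2 = -4
h_4 = -(-4) - 2 = 2
Sum = (-4) + 2 + 2 + (-4) + 2 = -2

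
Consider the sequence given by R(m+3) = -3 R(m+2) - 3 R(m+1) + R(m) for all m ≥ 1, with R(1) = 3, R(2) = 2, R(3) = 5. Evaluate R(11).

R(4) = -3*5 - 3*2 + 3 = -18
R(5) = -3*(-18) - 3*5 + 2 = 41
R(6) = -3*41 - 3*(-18) + 5 = -64
R(7) = -3*(-64) - 3*41 + (-18) = 51
R(8) = -3*51 - 3*(-64) + 41 = 80
R(9) = -3*80 - 3*51 + (-64) = -457
R(10) = -3*(-457) - 3*80 + 51 = 1182
R(11) = -3*1182 - 3*(-457) + 80 = -2095

-2095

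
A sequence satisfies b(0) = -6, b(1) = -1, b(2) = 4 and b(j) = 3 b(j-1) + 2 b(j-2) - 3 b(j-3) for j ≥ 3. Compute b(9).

40490

b(3) = 3*4 + 2*(-1) - 3*(-6) = 28
b(4) = 3*28 + 2*4 - 3*(-1) = 95
b(5) = 3*95 + 2*28 - 3*4 = 329
b(6) = 3*329 + 2*95 - 3*28 = 1093
b(7) = 3*1093 + 2*329 - 3*95 = 3652
b(8) = 3*3652 + 2*1093 - 3*329 = 12155
b(9) = 3*12155 + 2*3652 - 3*1093 = 40490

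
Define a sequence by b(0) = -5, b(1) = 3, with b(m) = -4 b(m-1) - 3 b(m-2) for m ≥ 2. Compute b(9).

-19677

b(2) = -4*3 - 3*(-5) = 3
b(3) = -4*3 - 3*3 = -21
b(4) = -4*(-21) - 3*3 = 75
b(5) = -4*75 - 3*(-21) = -237
b(6) = -4*(-237) - 3*75 = 723
b(7) = -4*723 - 3*(-237) = -2181
b(8) = -4*(-2181) - 3*723 = 6555
b(9) = -4*6555 - 3*(-2181) = -19677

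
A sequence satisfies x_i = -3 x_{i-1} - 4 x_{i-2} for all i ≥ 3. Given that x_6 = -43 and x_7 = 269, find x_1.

1

Rearranging, x_{i-2} = (x_i + 3 x_{i-1}) / -4.
x_5 = (269 + 3(-43)) / -4 = 140/-4 = -35
x_4 = (-43 + 3(-35)) / -4 = -148/-4 = 37
x_3 = (-35 + 3(37)) / -4 = 76/-4 = -19
x_2 = (37 + 3(-19)) / -4 = -20/-4 = 5
x_1 = (-19 + 3(5)) / -4 = -4/-4 = 1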